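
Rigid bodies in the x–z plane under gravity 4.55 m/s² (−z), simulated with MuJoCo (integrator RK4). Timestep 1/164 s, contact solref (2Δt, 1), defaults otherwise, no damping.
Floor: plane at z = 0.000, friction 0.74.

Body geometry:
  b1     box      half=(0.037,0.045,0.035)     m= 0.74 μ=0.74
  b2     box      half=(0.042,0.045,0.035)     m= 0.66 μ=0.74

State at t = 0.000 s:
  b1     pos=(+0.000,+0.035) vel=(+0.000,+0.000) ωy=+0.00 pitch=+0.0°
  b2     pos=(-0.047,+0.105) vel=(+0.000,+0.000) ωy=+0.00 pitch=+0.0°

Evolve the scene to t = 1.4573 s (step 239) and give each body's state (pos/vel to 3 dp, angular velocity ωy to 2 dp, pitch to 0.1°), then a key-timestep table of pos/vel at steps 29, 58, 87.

State at t = 1.4573 s:
  b1     pos=(+0.000,+0.035) vel=(+0.000,+0.000) ωy=+0.00 pitch=+0.0°
  b2     pos=(-0.089,+0.042) vel=(+0.000,+0.000) ωy=+0.00 pitch=-90.0°

Key-timestep trajectory:
   step    t(s)  b1.x    b1.z    b1.vx   b1.vz   b2.x    b2.z    b2.vx   b2.vz 
     29  0.1768   +0.000  +0.035  +0.000  +0.000   -0.059  +0.099  -0.142  -0.101
     58  0.3537   +0.000  +0.035  +0.000  +0.000   -0.090  +0.041  -0.156  +0.110
     87  0.5305   +0.000  +0.035  +0.000  +0.000   -0.094  +0.046  +0.103  -0.068


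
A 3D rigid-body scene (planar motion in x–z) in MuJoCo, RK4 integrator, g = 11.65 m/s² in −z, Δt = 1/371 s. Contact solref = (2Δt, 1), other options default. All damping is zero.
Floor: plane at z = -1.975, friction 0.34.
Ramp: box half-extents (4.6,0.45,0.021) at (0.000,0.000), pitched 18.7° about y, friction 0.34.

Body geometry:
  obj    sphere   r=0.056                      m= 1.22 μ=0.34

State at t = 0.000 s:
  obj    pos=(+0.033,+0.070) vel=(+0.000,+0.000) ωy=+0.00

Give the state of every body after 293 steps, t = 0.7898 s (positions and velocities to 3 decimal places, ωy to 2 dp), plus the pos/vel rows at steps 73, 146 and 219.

State at t = 0.7898 s:
  obj    pos=(+0.821,-0.197) vel=(+1.996,-0.676) ωy=+37.62

Key-timestep trajectory:
   step    t(s)  obj.x    obj.z    obj.vx   obj.vz 
     73  0.1968   +0.082  +0.054  +0.497  -0.168
    146  0.3935   +0.229  +0.004  +0.995  -0.337
    219  0.5903   +0.473  -0.079  +1.492  -0.505


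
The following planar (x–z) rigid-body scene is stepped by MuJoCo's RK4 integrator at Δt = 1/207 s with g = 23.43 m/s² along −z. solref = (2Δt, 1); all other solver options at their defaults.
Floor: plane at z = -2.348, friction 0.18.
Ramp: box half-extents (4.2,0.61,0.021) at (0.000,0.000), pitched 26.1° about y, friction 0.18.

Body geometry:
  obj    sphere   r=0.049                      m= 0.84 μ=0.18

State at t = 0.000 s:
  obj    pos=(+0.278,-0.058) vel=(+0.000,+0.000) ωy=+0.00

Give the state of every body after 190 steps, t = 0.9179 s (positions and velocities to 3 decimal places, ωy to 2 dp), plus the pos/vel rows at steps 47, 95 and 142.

State at t = 0.9179 s:
  obj    pos=(+3.064,-1.423) vel=(+6.069,-2.973) ωy=+137.88

Key-timestep trajectory:
   step    t(s)  obj.x    obj.z    obj.vx   obj.vz 
     47  0.2271   +0.449  -0.142  +1.502  -0.736
     95  0.4589   +0.975  -0.399  +3.035  -1.487
    142  0.6860   +1.834  -0.821  +4.536  -2.222


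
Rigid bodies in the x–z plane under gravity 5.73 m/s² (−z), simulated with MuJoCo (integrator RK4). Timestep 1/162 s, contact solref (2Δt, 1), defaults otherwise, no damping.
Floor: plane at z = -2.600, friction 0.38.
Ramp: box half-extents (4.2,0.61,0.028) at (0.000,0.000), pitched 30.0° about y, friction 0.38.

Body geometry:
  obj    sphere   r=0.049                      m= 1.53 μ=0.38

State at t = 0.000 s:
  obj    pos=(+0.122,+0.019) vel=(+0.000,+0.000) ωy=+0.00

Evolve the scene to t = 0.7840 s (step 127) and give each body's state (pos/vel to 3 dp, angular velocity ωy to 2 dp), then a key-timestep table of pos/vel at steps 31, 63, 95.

State at t = 0.7840 s:
  obj    pos=(+0.667,-0.296) vel=(+1.389,-0.802) ωy=+32.73

Key-timestep trajectory:
   step    t(s)  obj.x    obj.z    obj.vx   obj.vz 
     31  0.1914   +0.154  +0.000  +0.339  -0.196
     63  0.3889   +0.256  -0.059  +0.689  -0.398
     95  0.5864   +0.427  -0.157  +1.039  -0.600


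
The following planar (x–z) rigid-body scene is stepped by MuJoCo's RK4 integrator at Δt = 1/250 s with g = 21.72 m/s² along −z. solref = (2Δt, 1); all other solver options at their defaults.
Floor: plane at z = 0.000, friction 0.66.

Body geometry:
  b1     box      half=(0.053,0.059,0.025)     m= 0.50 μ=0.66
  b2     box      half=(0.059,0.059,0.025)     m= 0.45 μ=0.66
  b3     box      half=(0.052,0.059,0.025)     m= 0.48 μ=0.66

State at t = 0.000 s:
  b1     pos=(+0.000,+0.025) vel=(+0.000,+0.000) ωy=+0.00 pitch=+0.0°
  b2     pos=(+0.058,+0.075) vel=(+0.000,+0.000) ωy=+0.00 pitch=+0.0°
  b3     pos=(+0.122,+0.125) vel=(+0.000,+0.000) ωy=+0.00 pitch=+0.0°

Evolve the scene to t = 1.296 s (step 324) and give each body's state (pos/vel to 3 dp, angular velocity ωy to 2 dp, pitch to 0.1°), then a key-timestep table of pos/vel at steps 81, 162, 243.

State at t = 1.296 s:
  b1     pos=(-0.001,+0.025) vel=(-0.001,+0.000) ωy=+0.00 pitch=+0.0°
  b2     pos=(+0.075,+0.061) vel=(+0.000,+0.000) ωy=-0.02 pitch=+50.5°
  b3     pos=(+0.159,+0.052) vel=(+0.000,+0.000) ωy=-0.01 pitch=+39.5°

Key-timestep trajectory:
   step    t(s)  b1.x    b1.z    b1.vx   b1.vz   b2.x    b2.z    b2.vx   b2.vz   b3.x    b3.z    b3.vx   b3.vz 
     81  0.3240   +0.000  +0.025  -0.001  +0.000   +0.075  +0.062  +0.000  +0.000   +0.159  +0.053  +0.000  +0.000
    162  0.6480   -0.001  +0.025  -0.001  +0.000   +0.075  +0.062  +0.000  +0.000   +0.159  +0.052  +0.000  +0.000
    243  0.9720   -0.001  +0.025  -0.001  +0.000   +0.075  +0.062  +0.000  +0.000   +0.159  +0.052  +0.000  +0.000


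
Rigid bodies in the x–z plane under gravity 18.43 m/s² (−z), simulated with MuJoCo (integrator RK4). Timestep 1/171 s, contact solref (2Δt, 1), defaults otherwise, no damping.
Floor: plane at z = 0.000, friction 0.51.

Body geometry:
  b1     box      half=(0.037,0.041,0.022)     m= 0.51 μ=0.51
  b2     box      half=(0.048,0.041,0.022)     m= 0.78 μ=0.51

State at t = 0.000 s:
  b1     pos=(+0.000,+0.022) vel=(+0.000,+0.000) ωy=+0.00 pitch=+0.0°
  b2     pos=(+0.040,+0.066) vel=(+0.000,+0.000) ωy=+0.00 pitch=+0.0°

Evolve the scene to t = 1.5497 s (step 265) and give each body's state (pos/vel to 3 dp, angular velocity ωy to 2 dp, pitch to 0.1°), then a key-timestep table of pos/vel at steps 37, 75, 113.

State at t = 1.5497 s:
  b1     pos=(+0.000,+0.022) vel=(+0.000,+0.000) ωy=+0.00 pitch=+0.0°
  b2     pos=(+0.087,+0.048) vel=(+0.000,+0.000) ωy=+0.00 pitch=+90.0°

Key-timestep trajectory:
   step    t(s)  b1.x    b1.z    b1.vx   b1.vz   b2.x    b2.z    b2.vx   b2.vz 
     37  0.2164   +0.000  +0.022  +0.000  +0.000   +0.073  +0.052  +0.326  -0.020
     75  0.4386   +0.000  +0.022  +0.000  +0.000   +0.101  +0.052  -0.089  -0.013
    113  0.6608   +0.000  +0.022  +0.000  +0.000   +0.091  +0.049  +0.049  +0.046


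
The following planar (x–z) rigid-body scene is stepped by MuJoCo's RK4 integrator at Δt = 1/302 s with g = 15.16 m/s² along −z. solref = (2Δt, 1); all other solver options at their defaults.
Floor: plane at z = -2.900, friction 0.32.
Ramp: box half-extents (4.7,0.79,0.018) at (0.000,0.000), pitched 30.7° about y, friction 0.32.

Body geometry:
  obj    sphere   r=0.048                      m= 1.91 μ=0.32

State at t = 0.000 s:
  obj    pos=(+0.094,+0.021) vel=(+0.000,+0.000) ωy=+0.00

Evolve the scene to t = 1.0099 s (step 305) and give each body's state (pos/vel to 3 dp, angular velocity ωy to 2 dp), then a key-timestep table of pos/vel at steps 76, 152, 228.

State at t = 1.0099 s:
  obj    pos=(+2.518,-1.419) vel=(+4.801,-2.851) ωy=+116.31

Key-timestep trajectory:
   step    t(s)  obj.x    obj.z    obj.vx   obj.vz 
     76  0.2517   +0.245  -0.068  +1.196  -0.710
    152  0.5033   +0.696  -0.337  +2.393  -1.421
    228  0.7550   +1.449  -0.784  +3.589  -2.131


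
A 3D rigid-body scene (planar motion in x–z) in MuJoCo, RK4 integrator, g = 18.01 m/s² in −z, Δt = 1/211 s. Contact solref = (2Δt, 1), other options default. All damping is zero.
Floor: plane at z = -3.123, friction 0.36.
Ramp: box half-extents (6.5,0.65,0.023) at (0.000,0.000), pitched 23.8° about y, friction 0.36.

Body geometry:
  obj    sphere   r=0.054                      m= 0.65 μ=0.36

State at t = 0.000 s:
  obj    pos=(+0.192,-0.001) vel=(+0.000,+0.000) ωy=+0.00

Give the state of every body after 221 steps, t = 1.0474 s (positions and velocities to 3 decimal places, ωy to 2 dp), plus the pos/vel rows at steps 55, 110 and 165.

State at t = 1.0474 s:
  obj    pos=(+2.798,-1.150) vel=(+4.975,-2.194) ωy=+100.68

Key-timestep trajectory:
   step    t(s)  obj.x    obj.z    obj.vx   obj.vz 
     55  0.2607   +0.354  -0.072  +1.238  -0.546
    110  0.5213   +0.838  -0.285  +2.476  -1.092
    165  0.7820   +1.645  -0.641  +3.714  -1.638


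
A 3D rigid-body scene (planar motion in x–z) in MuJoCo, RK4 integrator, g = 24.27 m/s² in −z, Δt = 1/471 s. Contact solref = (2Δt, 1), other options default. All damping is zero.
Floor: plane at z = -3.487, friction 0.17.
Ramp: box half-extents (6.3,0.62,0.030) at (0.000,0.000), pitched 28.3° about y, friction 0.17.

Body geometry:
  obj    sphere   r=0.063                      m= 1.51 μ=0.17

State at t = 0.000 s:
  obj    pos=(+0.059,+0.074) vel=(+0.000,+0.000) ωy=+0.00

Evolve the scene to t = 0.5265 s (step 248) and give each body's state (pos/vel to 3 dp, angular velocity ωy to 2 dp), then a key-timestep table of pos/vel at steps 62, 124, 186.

State at t = 0.5265 s:
  obj    pos=(+1.062,-0.466) vel=(+3.811,-2.052) ωy=+68.67

Key-timestep trajectory:
   step    t(s)  obj.x    obj.z    obj.vx   obj.vz 
     62  0.1316   +0.122  +0.040  +0.953  -0.513
    124  0.2633   +0.310  -0.061  +1.905  -1.026
    186  0.3949   +0.623  -0.230  +2.858  -1.539


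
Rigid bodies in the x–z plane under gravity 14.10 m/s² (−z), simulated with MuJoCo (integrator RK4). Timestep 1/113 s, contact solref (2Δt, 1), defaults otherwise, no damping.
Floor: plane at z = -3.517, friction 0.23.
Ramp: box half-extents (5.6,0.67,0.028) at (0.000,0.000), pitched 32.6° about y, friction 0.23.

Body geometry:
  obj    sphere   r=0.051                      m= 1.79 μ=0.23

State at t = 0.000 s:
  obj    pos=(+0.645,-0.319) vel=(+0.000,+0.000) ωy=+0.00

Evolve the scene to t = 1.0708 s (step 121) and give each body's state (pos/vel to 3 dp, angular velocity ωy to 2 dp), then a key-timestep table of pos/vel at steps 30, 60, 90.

State at t = 1.0708 s:
  obj    pos=(+3.267,-1.995) vel=(+4.896,-3.131) ωy=+113.88

Key-timestep trajectory:
   step    t(s)  obj.x    obj.z    obj.vx   obj.vz 
     30  0.2655   +0.806  -0.422  +1.214  -0.777
     60  0.5310   +1.290  -0.731  +2.428  -1.553
     90  0.7965   +2.096  -1.246  +3.642  -2.329


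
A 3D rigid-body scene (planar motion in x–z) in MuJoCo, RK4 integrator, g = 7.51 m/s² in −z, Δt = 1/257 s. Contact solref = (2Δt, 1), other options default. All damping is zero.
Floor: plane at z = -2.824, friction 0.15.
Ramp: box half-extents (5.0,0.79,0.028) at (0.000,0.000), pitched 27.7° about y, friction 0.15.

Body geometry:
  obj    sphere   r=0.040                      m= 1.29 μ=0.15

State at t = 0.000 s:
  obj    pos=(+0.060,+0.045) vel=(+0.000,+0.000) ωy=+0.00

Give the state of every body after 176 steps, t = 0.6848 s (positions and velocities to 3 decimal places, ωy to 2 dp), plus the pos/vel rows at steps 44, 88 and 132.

State at t = 0.6848 s:
  obj    pos=(+0.579,-0.227) vel=(+1.514,-0.793) ωy=+42.57

Key-timestep trajectory:
   step    t(s)  obj.x    obj.z    obj.vx   obj.vz 
     44  0.1712   +0.093  +0.028  +0.381  -0.197
     88  0.3424   +0.190  -0.023  +0.758  -0.397
    132  0.5136   +0.352  -0.108  +1.136  -0.594


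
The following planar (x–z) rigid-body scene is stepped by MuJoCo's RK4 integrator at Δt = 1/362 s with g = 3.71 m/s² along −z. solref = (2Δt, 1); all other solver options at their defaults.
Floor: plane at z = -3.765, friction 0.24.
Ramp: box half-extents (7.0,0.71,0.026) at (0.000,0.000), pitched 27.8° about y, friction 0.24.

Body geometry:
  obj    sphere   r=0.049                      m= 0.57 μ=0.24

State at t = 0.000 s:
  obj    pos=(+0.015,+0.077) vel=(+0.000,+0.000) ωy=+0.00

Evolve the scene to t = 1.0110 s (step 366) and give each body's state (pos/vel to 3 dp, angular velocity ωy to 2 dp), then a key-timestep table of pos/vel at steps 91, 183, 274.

State at t = 1.0110 s:
  obj    pos=(+0.574,-0.218) vel=(+1.105,-0.583) ωy=+25.50

Key-timestep trajectory:
   step    t(s)  obj.x    obj.z    obj.vx   obj.vz 
     91  0.2514   +0.050  +0.059  +0.275  -0.145
    183  0.5055   +0.155  +0.003  +0.553  -0.291
    274  0.7569   +0.328  -0.088  +0.828  -0.436


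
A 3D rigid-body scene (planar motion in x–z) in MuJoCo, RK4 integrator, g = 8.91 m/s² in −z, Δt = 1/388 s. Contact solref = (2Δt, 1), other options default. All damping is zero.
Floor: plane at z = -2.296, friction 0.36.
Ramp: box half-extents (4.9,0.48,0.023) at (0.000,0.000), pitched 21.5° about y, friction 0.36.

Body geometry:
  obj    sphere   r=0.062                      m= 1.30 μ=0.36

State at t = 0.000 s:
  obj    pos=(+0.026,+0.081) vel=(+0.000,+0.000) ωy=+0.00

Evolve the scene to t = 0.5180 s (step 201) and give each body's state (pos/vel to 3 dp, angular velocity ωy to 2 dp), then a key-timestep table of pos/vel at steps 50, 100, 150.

State at t = 0.5180 s:
  obj    pos=(+0.317,-0.034) vel=(+1.124,-0.443) ωy=+19.49

Key-timestep trajectory:
   step    t(s)  obj.x    obj.z    obj.vx   obj.vz 
     50  0.1289   +0.044  +0.074  +0.280  -0.110
    100  0.2577   +0.098  +0.053  +0.559  -0.220
    150  0.3866   +0.188  +0.017  +0.839  -0.331


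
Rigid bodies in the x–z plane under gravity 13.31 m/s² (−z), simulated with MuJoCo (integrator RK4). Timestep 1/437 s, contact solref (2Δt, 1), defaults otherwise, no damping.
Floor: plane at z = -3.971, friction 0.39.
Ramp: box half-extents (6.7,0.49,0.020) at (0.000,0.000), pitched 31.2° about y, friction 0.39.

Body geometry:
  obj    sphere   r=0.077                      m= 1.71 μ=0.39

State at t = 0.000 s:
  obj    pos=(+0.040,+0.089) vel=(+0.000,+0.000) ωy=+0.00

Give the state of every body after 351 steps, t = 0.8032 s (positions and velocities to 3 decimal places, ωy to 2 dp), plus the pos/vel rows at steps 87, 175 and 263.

State at t = 0.8032 s:
  obj    pos=(+1.399,-0.734) vel=(+3.384,-2.049) ωy=+51.37

Key-timestep trajectory:
   step    t(s)  obj.x    obj.z    obj.vx   obj.vz 
     87  0.1991   +0.124  +0.039  +0.839  -0.508
    175  0.4005   +0.378  -0.115  +1.687  -1.022
    263  0.6018   +0.803  -0.373  +2.535  -1.535


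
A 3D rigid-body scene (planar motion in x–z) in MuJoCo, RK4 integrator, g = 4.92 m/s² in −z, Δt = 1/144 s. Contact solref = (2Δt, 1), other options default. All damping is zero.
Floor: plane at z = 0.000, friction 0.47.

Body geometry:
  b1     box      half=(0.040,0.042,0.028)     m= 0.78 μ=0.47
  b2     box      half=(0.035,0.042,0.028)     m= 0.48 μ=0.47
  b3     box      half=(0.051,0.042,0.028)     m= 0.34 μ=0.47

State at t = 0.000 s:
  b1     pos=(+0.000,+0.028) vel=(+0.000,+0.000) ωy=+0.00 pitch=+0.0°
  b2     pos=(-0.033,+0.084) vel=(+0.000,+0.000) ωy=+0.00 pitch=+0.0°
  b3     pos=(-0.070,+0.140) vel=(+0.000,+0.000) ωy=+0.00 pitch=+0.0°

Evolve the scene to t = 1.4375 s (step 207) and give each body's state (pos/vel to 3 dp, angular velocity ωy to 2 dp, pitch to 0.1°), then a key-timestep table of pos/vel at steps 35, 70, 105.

State at t = 1.4375 s:
  b1     pos=(+0.000,+0.028) vel=(+0.000,+0.000) ωy=+0.00 pitch=+0.0°
  b2     pos=(-0.077,+0.035) vel=(+0.000,+0.000) ωy=+0.00 pitch=-90.0°
  b3     pos=(-0.246,+0.028) vel=(+0.000,+0.000) ωy=+0.00 pitch=+180.0°

Key-timestep trajectory:
   step    t(s)  b1.x    b1.z    b1.vx   b1.vz   b2.x    b2.z    b2.vx   b2.vz   b3.x    b3.z    b3.vx   b3.vz 
     35  0.2431   +0.000  +0.028  +0.000  +0.000   -0.043  +0.085  -0.100  -0.018   -0.097  +0.125  -0.244  -0.202
     70  0.4861   +0.000  +0.028  +0.000  +0.000   -0.078  +0.033  +0.057  +0.091   -0.170  +0.052  -0.202  +0.135
    105  0.7292   +0.000  +0.028  +0.000  +0.000   -0.077  +0.035  +0.000  +0.000   -0.209  +0.056  -0.190  -0.053


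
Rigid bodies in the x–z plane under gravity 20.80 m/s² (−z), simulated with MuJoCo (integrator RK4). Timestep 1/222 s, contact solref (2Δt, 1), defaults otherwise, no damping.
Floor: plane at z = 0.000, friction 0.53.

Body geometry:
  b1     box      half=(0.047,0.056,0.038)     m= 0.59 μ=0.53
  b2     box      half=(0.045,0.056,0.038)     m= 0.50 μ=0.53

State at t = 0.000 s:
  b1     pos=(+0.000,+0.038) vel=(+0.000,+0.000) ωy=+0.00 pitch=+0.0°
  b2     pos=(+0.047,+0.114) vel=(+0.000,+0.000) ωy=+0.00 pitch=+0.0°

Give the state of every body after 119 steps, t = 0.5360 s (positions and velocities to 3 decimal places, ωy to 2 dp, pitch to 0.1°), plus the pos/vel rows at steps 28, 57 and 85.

State at t = 0.5360 s:
  b1     pos=(+0.000,+0.038) vel=(+0.000,+0.000) ωy=+0.00 pitch=+0.0°
  b2     pos=(+0.096,+0.045) vel=(+0.000,+0.000) ωy=+0.00 pitch=+90.0°

Key-timestep trajectory:
   step    t(s)  b1.x    b1.z    b1.vx   b1.vz   b2.x    b2.z    b2.vx   b2.vz 
     28  0.1261   +0.000  +0.038  +0.000  +0.000   +0.047  +0.114  +0.008  +0.000
     57  0.2568   +0.000  +0.038  +0.000  +0.000   +0.051  +0.114  +0.075  -0.008
     85  0.3829   +0.000  +0.038  +0.000  +0.000   +0.080  +0.095  +0.402  -0.610


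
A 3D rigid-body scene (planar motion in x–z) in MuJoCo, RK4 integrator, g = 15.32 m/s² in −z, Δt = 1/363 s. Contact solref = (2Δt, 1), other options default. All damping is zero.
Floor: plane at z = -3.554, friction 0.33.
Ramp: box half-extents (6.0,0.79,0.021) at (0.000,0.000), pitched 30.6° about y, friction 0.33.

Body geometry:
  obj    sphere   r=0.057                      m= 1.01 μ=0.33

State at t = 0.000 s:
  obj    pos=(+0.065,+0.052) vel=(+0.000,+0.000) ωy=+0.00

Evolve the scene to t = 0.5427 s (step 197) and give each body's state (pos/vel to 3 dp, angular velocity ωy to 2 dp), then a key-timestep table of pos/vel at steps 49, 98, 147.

State at t = 0.5427 s:
  obj    pos=(+0.771,-0.365) vel=(+2.602,-1.539) ωy=+53.03

Key-timestep trajectory:
   step    t(s)  obj.x    obj.z    obj.vx   obj.vz 
     49  0.1350   +0.109  +0.026  +0.647  -0.383
     98  0.2700   +0.240  -0.051  +1.295  -0.766
    147  0.4050   +0.458  -0.180  +1.942  -1.148


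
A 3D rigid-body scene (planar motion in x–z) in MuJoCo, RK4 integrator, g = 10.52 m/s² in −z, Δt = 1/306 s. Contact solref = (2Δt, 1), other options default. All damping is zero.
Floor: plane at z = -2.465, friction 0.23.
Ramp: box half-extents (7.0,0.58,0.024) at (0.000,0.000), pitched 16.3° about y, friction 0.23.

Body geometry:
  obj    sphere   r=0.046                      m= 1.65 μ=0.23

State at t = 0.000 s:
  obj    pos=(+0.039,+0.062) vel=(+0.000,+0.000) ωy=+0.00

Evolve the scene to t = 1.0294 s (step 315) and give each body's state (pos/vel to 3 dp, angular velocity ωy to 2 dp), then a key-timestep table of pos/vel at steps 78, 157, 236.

State at t = 1.0294 s:
  obj    pos=(+1.112,-0.252) vel=(+2.084,-0.609) ωy=+47.19

Key-timestep trajectory:
   step    t(s)  obj.x    obj.z    obj.vx   obj.vz 
     78  0.2549   +0.105  +0.042  +0.516  -0.151
    157  0.5131   +0.305  -0.016  +1.039  -0.304
    236  0.7712   +0.641  -0.115  +1.561  -0.457


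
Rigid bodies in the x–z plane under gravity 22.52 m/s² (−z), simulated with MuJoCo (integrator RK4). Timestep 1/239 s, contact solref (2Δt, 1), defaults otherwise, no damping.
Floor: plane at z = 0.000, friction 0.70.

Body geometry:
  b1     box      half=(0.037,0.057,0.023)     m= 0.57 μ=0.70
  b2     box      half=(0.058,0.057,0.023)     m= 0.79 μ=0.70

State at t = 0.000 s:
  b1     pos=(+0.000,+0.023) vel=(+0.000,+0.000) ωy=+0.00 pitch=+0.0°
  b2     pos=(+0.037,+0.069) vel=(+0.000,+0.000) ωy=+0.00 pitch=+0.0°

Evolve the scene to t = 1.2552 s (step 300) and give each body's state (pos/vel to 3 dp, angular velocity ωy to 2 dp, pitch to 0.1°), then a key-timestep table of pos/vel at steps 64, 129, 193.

State at t = 1.2552 s:
  b1     pos=(+0.000,+0.023) vel=(+0.000,+0.000) ωy=+0.00 pitch=+0.0°
  b2     pos=(+0.095,+0.058) vel=(+0.000,+0.000) ωy=+0.00 pitch=+90.0°

Key-timestep trajectory:
   step    t(s)  b1.x    b1.z    b1.vx   b1.vz   b2.x    b2.z    b2.vx   b2.vz 
     64  0.2678   +0.000  +0.023  +0.000  +0.000   +0.044  +0.068  +0.121  -0.040
    129  0.5397   +0.000  +0.023  +0.000  +0.000   +0.103  +0.061  +0.167  +0.054
    193  0.8075   +0.000  +0.023  +0.000  +0.000   +0.096  +0.058  +0.158  +0.049


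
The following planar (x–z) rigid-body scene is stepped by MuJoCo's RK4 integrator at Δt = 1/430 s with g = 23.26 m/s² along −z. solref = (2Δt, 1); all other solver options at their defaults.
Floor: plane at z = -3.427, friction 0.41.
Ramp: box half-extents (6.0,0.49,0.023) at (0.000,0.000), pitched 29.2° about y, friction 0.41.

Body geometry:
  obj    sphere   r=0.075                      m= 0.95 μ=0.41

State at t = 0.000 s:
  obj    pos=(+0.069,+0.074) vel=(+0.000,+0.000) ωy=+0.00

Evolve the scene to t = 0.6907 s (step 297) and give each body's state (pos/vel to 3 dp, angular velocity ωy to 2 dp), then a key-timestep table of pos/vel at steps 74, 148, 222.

State at t = 0.6907 s:
  obj    pos=(+1.757,-0.870) vel=(+4.887,-2.731) ωy=+74.64

Key-timestep trajectory:
   step    t(s)  obj.x    obj.z    obj.vx   obj.vz 
     74  0.1721   +0.174  +0.015  +1.218  -0.681
    148  0.3442   +0.488  -0.161  +2.435  -1.361
    222  0.5163   +1.012  -0.453  +3.653  -2.042


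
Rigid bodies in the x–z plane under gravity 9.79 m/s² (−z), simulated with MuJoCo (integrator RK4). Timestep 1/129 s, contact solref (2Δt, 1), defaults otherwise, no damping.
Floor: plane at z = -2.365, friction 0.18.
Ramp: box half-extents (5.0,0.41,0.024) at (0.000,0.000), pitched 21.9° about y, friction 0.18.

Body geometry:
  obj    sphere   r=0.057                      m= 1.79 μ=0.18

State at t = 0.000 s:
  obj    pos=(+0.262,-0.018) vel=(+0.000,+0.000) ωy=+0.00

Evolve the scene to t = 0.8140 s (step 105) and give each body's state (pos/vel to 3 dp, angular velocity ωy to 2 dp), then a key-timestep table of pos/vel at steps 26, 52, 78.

State at t = 0.8140 s:
  obj    pos=(+1.064,-0.340) vel=(+1.970,-0.792) ωy=+37.23

Key-timestep trajectory:
   step    t(s)  obj.x    obj.z    obj.vx   obj.vz 
     26  0.2016   +0.311  -0.038  +0.488  -0.196
     52  0.4031   +0.459  -0.097  +0.976  -0.392
     78  0.6047   +0.705  -0.196  +1.464  -0.588


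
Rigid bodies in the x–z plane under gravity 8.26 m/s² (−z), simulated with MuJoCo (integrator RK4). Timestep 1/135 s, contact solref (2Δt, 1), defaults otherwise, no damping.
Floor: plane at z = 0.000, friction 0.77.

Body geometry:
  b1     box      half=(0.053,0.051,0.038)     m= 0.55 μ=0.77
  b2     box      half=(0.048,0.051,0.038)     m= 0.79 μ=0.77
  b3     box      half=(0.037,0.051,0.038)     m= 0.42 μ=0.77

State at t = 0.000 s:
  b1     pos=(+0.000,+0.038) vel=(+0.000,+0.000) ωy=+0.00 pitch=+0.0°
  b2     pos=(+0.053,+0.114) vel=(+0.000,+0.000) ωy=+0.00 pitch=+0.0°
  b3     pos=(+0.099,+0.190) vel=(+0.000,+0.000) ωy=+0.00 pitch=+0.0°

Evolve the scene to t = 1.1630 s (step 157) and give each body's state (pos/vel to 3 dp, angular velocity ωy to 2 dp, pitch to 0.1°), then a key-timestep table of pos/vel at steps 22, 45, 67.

State at t = 1.1630 s:
  b1     pos=(+0.000,+0.038) vel=(+0.000,+0.000) ωy=+0.00 pitch=+0.0°
  b2     pos=(+0.100,+0.048) vel=(+0.000,+0.000) ωy=+0.00 pitch=+90.0°
  b3     pos=(+0.218,+0.037) vel=(+0.000,+0.000) ωy=+0.00 pitch=+90.0°

Key-timestep trajectory:
   step    t(s)  b1.x    b1.z    b1.vx   b1.vz   b2.x    b2.z    b2.vx   b2.vz   b3.x    b3.z    b3.vx   b3.vz 
     22  0.1630   +0.000  +0.038  -0.001  +0.000   +0.063  +0.112  +0.143  -0.039   +0.129  +0.172  +0.385  -0.297
     45  0.3333   +0.000  +0.038  +0.000  +0.000   +0.101  +0.055  +0.251  -0.902   +0.213  +0.037  +0.787  -0.486
     67  0.4963   +0.000  +0.038  +0.000  +0.000   +0.100  +0.048  +0.000  +0.000   +0.226  +0.044  -0.148  -0.099


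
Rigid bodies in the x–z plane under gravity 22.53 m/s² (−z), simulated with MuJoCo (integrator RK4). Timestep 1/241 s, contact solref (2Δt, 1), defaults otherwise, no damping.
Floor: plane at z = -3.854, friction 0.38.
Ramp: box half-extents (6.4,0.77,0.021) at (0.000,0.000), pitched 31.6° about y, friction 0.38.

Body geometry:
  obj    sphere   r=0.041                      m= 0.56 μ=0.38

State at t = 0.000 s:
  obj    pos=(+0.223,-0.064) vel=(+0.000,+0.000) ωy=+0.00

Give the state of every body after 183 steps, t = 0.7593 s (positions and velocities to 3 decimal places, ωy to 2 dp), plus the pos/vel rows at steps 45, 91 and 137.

State at t = 0.7593 s:
  obj    pos=(+2.293,-1.338) vel=(+5.453,-3.355) ωy=+156.15

Key-timestep trajectory:
   step    t(s)  obj.x    obj.z    obj.vx   obj.vz 
     45  0.1867   +0.348  -0.141  +1.341  -0.825
     91  0.3776   +0.735  -0.379  +2.712  -1.668
    137  0.5685   +1.383  -0.778  +4.083  -2.512


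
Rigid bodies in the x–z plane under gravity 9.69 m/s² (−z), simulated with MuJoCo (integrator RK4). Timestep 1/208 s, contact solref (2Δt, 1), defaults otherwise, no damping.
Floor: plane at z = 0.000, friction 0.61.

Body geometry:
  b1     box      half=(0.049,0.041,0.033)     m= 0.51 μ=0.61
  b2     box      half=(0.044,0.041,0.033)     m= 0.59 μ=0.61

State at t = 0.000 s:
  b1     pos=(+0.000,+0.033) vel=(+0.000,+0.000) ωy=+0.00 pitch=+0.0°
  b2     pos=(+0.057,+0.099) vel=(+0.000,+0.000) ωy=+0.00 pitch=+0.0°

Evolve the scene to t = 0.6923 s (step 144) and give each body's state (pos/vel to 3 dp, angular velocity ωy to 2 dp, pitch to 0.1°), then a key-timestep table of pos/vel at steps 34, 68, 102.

State at t = 0.6923 s:
  b1     pos=(+0.000,+0.033) vel=(+0.000,+0.000) ωy=+0.00 pitch=+0.0°
  b2     pos=(+0.098,+0.044) vel=(+0.000,+0.000) ωy=+0.00 pitch=+90.0°

Key-timestep trajectory:
   step    t(s)  b1.x    b1.z    b1.vx   b1.vz   b2.x    b2.z    b2.vx   b2.vz 
     34  0.1635   +0.000  +0.033  +0.000  +0.000   +0.076  +0.087  +0.229  -0.266
     68  0.3269   +0.000  +0.033  +0.000  +0.000   +0.113  +0.052  +0.089  +0.010
    102  0.4904   +0.000  +0.033  +0.000  +0.000   +0.097  +0.044  -0.171  -0.025


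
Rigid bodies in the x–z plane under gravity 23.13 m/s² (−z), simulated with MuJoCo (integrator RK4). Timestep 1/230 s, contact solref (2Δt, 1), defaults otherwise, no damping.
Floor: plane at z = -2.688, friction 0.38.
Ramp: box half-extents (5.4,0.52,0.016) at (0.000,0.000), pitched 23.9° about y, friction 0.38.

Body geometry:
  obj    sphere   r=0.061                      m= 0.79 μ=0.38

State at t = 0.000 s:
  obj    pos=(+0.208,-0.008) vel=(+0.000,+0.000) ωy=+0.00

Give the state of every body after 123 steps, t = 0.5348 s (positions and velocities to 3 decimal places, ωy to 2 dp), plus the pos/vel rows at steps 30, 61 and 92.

State at t = 0.5348 s:
  obj    pos=(+1.083,-0.396) vel=(+3.273,-1.450) ωy=+58.67

Key-timestep trajectory:
   step    t(s)  obj.x    obj.z    obj.vx   obj.vz 
     30  0.1304   +0.260  -0.031  +0.799  -0.354
     61  0.2652   +0.423  -0.103  +1.623  -0.719
     92  0.4000   +0.698  -0.225  +2.448  -1.085


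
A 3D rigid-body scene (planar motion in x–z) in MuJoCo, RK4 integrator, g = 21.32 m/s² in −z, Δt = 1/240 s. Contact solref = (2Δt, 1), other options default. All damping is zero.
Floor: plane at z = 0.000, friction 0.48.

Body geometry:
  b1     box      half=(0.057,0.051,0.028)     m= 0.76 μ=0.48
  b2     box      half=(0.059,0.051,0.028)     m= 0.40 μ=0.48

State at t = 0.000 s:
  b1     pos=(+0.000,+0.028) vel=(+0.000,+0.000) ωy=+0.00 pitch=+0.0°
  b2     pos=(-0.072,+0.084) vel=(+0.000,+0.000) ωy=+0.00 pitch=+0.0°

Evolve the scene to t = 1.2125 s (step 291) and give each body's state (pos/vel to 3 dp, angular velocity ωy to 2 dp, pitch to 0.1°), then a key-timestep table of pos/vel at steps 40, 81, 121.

State at t = 1.2125 s:
  b1     pos=(+0.000,+0.028) vel=(+0.000,+0.000) ωy=+0.00 pitch=+0.0°
  b2     pos=(-0.135,+0.059) vel=(+0.000,+0.000) ωy=+0.00 pitch=-90.0°

Key-timestep trajectory:
   step    t(s)  b1.x    b1.z    b1.vx   b1.vz   b2.x    b2.z    b2.vx   b2.vz 
     40  0.1667   +0.000  +0.028  +0.000  +0.000   -0.101  +0.065  -0.133  +0.013
     81  0.3375   +0.000  +0.028  +0.000  +0.000   -0.130  +0.061  -0.358  -0.146
    121  0.5042   +0.000  +0.028  +0.000  +0.000   -0.130  +0.061  +0.032  +0.026


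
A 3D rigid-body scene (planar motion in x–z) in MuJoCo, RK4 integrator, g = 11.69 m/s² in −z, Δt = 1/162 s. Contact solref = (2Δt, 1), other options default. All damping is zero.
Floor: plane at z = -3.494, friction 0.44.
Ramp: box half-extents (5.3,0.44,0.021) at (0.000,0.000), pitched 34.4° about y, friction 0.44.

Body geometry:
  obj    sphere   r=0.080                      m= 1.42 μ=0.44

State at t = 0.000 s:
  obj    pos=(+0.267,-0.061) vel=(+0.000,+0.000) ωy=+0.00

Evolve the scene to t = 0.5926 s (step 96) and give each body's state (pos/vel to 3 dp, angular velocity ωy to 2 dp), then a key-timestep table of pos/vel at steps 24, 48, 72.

State at t = 0.5926 s:
  obj    pos=(+0.951,-0.529) vel=(+2.307,-1.579) ωy=+34.93

Key-timestep trajectory:
   step    t(s)  obj.x    obj.z    obj.vx   obj.vz 
     24  0.1481   +0.310  -0.090  +0.577  -0.395
     48  0.2963   +0.438  -0.178  +1.154  -0.790
     72  0.4444   +0.652  -0.324  +1.730  -1.185


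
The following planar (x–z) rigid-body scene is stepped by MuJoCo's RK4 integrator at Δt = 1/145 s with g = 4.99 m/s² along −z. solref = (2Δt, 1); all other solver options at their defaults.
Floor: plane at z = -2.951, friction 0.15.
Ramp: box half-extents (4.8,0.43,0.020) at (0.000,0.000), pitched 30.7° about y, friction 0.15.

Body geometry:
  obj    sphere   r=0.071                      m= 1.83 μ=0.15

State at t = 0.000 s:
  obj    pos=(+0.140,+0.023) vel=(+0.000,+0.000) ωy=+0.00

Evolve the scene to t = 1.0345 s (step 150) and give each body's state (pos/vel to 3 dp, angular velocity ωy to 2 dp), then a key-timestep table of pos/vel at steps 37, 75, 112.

State at t = 1.0345 s:
  obj    pos=(+1.016,-0.497) vel=(+1.692,-1.009) ωy=+23.42

Key-timestep trajectory:
   step    t(s)  obj.x    obj.z    obj.vx   obj.vz 
     37  0.2552   +0.193  -0.009  +0.419  -0.244
     75  0.5172   +0.359  -0.107  +0.845  -0.507
    112  0.7724   +0.628  -0.267  +1.268  -0.743


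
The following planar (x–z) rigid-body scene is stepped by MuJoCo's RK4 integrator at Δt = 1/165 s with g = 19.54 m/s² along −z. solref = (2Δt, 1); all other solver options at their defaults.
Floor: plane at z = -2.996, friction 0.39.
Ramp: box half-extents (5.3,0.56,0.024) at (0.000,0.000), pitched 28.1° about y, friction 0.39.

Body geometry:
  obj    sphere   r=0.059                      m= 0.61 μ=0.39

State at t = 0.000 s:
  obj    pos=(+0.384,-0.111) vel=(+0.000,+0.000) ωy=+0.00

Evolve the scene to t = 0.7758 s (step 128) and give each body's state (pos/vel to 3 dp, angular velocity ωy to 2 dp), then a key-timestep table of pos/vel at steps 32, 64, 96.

State at t = 0.7758 s:
  obj    pos=(+2.129,-1.043) vel=(+4.499,-2.402) ωy=+86.42

Key-timestep trajectory:
   step    t(s)  obj.x    obj.z    obj.vx   obj.vz 
     32  0.1939   +0.493  -0.169  +1.125  -0.601
     64  0.3879   +0.820  -0.344  +2.250  -1.201
     96  0.5818   +1.366  -0.635  +3.374  -1.802


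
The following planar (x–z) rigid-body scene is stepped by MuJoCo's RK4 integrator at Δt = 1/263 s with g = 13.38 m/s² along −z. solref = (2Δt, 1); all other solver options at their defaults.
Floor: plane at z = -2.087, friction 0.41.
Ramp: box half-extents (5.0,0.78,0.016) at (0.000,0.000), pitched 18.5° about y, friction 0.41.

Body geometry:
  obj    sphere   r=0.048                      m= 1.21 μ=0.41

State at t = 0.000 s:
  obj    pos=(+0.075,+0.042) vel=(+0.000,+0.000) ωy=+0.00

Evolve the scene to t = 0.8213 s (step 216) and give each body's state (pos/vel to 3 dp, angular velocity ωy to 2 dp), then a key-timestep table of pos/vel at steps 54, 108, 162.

State at t = 0.8213 s:
  obj    pos=(+1.045,-0.282) vel=(+2.362,-0.790) ωy=+51.88

Key-timestep trajectory:
   step    t(s)  obj.x    obj.z    obj.vx   obj.vz 
     54  0.2053   +0.136  +0.022  +0.591  -0.198
    108  0.4106   +0.318  -0.039  +1.181  -0.395
    162  0.6160   +0.621  -0.140  +1.771  -0.593


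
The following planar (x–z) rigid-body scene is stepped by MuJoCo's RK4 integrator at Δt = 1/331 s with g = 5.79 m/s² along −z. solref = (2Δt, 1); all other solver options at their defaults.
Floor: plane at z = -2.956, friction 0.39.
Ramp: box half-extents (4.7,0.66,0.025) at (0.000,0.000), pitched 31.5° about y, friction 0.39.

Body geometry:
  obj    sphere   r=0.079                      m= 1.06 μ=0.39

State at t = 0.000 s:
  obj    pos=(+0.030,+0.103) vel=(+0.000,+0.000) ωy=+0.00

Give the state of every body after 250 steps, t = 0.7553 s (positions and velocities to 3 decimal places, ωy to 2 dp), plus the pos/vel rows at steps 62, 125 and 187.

State at t = 0.7553 s:
  obj    pos=(+0.556,-0.219) vel=(+1.392,-0.853) ωy=+20.66

Key-timestep trajectory:
   step    t(s)  obj.x    obj.z    obj.vx   obj.vz 
     62  0.1873   +0.063  +0.084  +0.345  -0.212
    125  0.3776   +0.162  +0.023  +0.696  -0.426
    187  0.5650   +0.324  -0.077  +1.041  -0.638


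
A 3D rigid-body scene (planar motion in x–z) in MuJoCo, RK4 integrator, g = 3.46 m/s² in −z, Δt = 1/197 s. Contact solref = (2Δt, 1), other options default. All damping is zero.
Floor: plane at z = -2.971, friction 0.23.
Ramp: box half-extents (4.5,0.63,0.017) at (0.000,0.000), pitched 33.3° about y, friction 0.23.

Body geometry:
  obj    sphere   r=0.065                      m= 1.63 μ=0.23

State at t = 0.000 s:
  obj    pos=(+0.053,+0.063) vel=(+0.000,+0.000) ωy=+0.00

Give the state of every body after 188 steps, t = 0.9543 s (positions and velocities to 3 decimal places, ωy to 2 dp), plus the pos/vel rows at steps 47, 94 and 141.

State at t = 0.9543 s:
  obj    pos=(+0.570,-0.276) vel=(+1.082,-0.711) ωy=+19.92

Key-timestep trajectory:
   step    t(s)  obj.x    obj.z    obj.vx   obj.vz 
     47  0.2386   +0.085  +0.042  +0.271  -0.178
     94  0.4772   +0.182  -0.022  +0.541  -0.356
    141  0.7157   +0.344  -0.128  +0.812  -0.533


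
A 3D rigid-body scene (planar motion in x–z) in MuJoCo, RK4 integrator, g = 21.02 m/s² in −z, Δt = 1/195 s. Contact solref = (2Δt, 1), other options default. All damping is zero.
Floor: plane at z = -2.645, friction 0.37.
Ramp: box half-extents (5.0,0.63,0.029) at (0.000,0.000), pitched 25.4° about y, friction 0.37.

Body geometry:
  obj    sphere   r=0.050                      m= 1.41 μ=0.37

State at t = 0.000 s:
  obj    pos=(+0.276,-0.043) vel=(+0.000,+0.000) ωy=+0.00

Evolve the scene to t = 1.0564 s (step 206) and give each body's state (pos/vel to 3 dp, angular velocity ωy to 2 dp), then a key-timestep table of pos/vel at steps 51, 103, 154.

State at t = 1.0564 s:
  obj    pos=(+3.522,-1.585) vel=(+6.145,-2.918) ωy=+136.05

Key-timestep trajectory:
   step    t(s)  obj.x    obj.z    obj.vx   obj.vz 
     51  0.2615   +0.475  -0.138  +1.521  -0.722
    103  0.5282   +1.087  -0.429  +3.073  -1.459
    154  0.7897   +2.090  -0.905  +4.594  -2.181


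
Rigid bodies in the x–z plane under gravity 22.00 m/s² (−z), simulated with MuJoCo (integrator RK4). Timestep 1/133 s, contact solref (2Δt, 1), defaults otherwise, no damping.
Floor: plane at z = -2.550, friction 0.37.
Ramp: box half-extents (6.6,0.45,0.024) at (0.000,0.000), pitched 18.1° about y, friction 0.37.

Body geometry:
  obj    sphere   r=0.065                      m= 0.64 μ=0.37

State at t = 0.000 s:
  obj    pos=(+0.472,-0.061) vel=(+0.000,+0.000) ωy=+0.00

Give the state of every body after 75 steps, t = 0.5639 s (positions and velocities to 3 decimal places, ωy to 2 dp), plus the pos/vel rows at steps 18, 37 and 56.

State at t = 0.5639 s:
  obj    pos=(+1.210,-0.302) vel=(+2.617,-0.855) ωy=+42.34

Key-timestep trajectory:
   step    t(s)  obj.x    obj.z    obj.vx   obj.vz 
     18  0.1353   +0.515  -0.075  +0.628  -0.205
     37  0.2782   +0.652  -0.119  +1.291  -0.422
     56  0.4211   +0.884  -0.195  +1.954  -0.639


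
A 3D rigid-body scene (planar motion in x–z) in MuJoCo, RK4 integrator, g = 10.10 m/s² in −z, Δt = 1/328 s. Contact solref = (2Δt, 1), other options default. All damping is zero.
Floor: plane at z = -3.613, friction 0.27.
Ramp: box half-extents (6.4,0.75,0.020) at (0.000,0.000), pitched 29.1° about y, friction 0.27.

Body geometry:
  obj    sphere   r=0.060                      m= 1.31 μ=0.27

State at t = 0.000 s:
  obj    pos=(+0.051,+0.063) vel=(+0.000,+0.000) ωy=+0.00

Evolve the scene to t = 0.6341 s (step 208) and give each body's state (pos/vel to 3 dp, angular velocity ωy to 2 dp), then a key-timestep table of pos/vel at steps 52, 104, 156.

State at t = 0.6341 s:
  obj    pos=(+0.668,-0.280) vel=(+1.944,-1.082) ωy=+37.07

Key-timestep trajectory:
   step    t(s)  obj.x    obj.z    obj.vx   obj.vz 
     52  0.1585   +0.090  +0.042  +0.486  -0.271
    104  0.3171   +0.205  -0.023  +0.972  -0.541
    156  0.4756   +0.398  -0.130  +1.458  -0.812


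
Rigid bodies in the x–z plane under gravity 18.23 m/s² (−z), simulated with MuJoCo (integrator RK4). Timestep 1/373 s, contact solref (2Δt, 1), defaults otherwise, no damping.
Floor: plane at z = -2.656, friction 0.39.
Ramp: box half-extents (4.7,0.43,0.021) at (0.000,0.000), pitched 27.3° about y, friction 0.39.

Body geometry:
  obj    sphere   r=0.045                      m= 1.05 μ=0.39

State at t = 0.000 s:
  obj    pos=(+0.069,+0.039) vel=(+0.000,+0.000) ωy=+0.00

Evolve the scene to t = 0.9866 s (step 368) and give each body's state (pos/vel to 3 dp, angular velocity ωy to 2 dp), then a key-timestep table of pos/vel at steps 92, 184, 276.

State at t = 0.9866 s:
  obj    pos=(+2.652,-1.294) vel=(+5.236,-2.702) ωy=+130.93

Key-timestep trajectory:
   step    t(s)  obj.x    obj.z    obj.vx   obj.vz 
     92  0.2466   +0.230  -0.045  +1.309  -0.676
    184  0.4933   +0.715  -0.295  +2.618  -1.351
    276  0.7399   +1.522  -0.711  +3.927  -2.027


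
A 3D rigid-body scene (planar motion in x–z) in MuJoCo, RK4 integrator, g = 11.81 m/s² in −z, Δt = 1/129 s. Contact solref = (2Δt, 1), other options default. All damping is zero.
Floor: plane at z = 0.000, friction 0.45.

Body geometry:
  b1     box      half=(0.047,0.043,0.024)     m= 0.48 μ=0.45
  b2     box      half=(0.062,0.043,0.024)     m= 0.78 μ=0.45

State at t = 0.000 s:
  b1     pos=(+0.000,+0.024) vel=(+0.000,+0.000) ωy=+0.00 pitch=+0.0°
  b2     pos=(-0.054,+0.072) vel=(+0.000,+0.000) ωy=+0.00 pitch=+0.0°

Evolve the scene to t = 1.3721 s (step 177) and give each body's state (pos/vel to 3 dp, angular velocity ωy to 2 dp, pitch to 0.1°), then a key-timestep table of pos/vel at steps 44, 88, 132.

State at t = 1.3721 s:
  b1     pos=(+0.001,+0.024) vel=(+0.001,+0.000) ωy=+0.00 pitch=+0.0°
  b2     pos=(-0.068,+0.060) vel=(+0.000,-0.001) ωy=+0.03 pitch=-42.5°

Key-timestep trajectory:
   step    t(s)  b1.x    b1.z    b1.vx   b1.vz   b2.x    b2.z    b2.vx   b2.vz 
     44  0.3411   +0.000  +0.024  +0.000  +0.007   -0.068  +0.060  -0.020  +0.010
     88  0.6822   +0.001  +0.024  +0.001  +0.000   -0.068  +0.060  +0.000  -0.001
    132  1.0233   +0.001  +0.024  +0.001  +0.000   -0.068  +0.060  +0.000  -0.001


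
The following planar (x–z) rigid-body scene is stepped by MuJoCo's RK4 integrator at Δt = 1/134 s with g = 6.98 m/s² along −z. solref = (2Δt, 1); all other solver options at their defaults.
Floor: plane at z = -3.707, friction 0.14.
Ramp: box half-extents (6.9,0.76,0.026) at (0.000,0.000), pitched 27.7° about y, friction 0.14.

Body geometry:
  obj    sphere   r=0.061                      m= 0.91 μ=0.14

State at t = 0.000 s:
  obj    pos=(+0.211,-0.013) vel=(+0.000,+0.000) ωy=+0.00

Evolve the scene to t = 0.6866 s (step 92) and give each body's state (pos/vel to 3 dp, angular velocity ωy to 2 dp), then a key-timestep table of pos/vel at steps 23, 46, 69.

State at t = 0.6866 s:
  obj    pos=(+0.708,-0.274) vel=(+1.444,-0.767) ωy=+24.25

Key-timestep trajectory:
   step    t(s)  obj.x    obj.z    obj.vx   obj.vz 
     23  0.1716   +0.242  -0.029  +0.365  -0.184
     46  0.3433   +0.336  -0.078  +0.727  -0.372
     69  0.5149   +0.491  -0.159  +1.081  -0.583
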